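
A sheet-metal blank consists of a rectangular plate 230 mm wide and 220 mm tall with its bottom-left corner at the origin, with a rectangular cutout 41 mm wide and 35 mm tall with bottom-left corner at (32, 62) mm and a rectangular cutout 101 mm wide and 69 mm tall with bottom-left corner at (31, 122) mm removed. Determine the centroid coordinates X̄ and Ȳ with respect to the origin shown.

X̄ = 122.66 mm, Ȳ = 103.36 mm

plate: A = 230 × 220 = 50600.00, centroid at (115.00, 110.00).
hole 1: A = −(41 × 35) = -1435.00, centroid at (52.50, 79.50).
hole 2: A = −(101 × 69) = -6969.00, centroid at (81.50, 156.50).
ΣA = 42196.00 mm²
ΣAX̄ = (50600.00)(115.00) + (-1435.00)(52.50) + (-6969.00)(81.50) = 5175689.00 mm³
ΣAȲ = (50600.00)(110.00) + (-1435.00)(79.50) + (-6969.00)(156.50) = 4361269.00 mm³
X̄ = 5175689.00 / 42196.00 = 122.66 mm
Ȳ = 4361269.00 / 42196.00 = 103.36 mm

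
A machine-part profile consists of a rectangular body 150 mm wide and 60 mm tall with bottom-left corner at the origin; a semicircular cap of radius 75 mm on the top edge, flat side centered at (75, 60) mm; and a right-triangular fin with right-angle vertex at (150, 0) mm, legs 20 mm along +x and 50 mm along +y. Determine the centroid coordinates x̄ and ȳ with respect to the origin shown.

rectangular body: A = 150 × 60 = 9000.00, centroid at (75.00, 30.00).
semicircular top: A = ½π·75² = 8835.73, centroid at (75.00, 91.83).
triangular fin: A = ½·20·50 = 500.00, centroid at (156.67, 16.67).
ΣA = 18335.73 mm², ΣAx̄ = 1416013.03 mm³, ΣAȳ = 1089727.09 mm³.
x̄ = 1416013.03/18335.73 = 77.23 mm; ȳ = 1089727.09/18335.73 = 59.43 mm.

x̄ = 77.23 mm, ȳ = 59.43 mm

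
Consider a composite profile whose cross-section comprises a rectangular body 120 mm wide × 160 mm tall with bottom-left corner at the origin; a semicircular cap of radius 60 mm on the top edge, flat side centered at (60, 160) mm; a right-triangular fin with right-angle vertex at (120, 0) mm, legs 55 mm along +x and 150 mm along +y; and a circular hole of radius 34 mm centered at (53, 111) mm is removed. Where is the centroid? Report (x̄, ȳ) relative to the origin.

x̄ = 73.75 mm, ȳ = 94.20 mm

rectangular body: A = 120 × 160 = 19200.00, centroid at (60.00, 80.00).
semicircular top: A = ½π·60² = 5654.87, centroid at (60.00, 185.46).
triangular fin: A = ½·55·150 = 4125.00, centroid at (138.33, 50.00).
hole: A = −π·34² = -3631.68, centroid at (53.00, 111.00).
ΣA = 25348.19 mm², ΣAx̄ = 1869437.91 mm³, ΣAȳ = 2387912.08 mm³.
x̄ = 1869437.91/25348.19 = 73.75 mm; ȳ = 2387912.08/25348.19 = 94.20 mm.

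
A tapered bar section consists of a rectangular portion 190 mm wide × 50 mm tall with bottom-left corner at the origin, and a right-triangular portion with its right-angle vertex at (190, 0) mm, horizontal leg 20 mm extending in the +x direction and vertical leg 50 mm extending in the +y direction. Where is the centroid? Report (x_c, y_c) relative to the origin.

rectangular portion: A = 190 × 50 = 9500.00, centroid at (95.00, 25.00).
triangular portion: A = ½·20·50 = 500.00, centroid at (196.67, 16.67).
ΣA = 10000.00 mm², ΣAx_c = 1000833.33 mm³, ΣAy_c = 245833.33 mm³.
x_c = 1000833.33/10000.00 = 100.08 mm; y_c = 245833.33/10000.00 = 24.58 mm.

x_c = 100.08 mm, y_c = 24.58 mm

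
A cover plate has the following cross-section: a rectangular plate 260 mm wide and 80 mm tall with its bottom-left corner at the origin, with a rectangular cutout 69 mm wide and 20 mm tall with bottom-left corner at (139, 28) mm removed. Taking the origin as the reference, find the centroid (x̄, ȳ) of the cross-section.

x̄ = 126.91 mm, ȳ = 40.14 mm

plate: A = 260 × 80 = 20800.00, centroid at (130.00, 40.00).
hole: A = −(69 × 20) = -1380.00, centroid at (173.50, 38.00).
ΣA = 19420.00 mm²
ΣAx̄ = (20800.00)(130.00) + (-1380.00)(173.50) = 2464570.00 mm³
ΣAȳ = (20800.00)(40.00) + (-1380.00)(38.00) = 779560.00 mm³
x̄ = 2464570.00 / 19420.00 = 126.91 mm
ȳ = 779560.00 / 19420.00 = 40.14 mm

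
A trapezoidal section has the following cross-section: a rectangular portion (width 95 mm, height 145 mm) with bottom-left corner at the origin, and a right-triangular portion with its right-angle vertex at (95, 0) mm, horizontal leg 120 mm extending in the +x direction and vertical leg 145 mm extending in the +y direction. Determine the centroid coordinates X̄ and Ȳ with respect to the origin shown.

Part | A | x̄ᵢ | ȳᵢ | A·x̄ᵢ | A·ȳᵢ
rectangular portion | 13775.00 | 47.50 | 72.50 | 654312.50 | 998687.50
triangular portion | 8700.00 | 135.00 | 48.33 | 1174500.00 | 420500.00
Σ | 22475.00 |  |  | 1828812.50 | 1419187.50
X̄ = 1828812.50 / 22475.00 = 81.37 mm
Ȳ = 1419187.50 / 22475.00 = 63.15 mm

X̄ = 81.37 mm, Ȳ = 63.15 mm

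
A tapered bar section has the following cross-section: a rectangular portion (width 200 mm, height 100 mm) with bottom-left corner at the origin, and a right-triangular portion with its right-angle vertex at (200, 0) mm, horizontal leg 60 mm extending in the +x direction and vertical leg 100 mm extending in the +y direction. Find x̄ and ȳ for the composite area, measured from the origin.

Part | A | x̄ᵢ | ȳᵢ | A·x̄ᵢ | A·ȳᵢ
rectangular portion | 20000.00 | 100.00 | 50.00 | 2000000.00 | 1000000.00
triangular portion | 3000.00 | 220.00 | 33.33 | 660000.00 | 100000.00
Σ | 23000.00 |  |  | 2660000.00 | 1100000.00
x̄ = 2660000.00 / 23000.00 = 115.65 mm
ȳ = 1100000.00 / 23000.00 = 47.83 mm

x̄ = 115.65 mm, ȳ = 47.83 mm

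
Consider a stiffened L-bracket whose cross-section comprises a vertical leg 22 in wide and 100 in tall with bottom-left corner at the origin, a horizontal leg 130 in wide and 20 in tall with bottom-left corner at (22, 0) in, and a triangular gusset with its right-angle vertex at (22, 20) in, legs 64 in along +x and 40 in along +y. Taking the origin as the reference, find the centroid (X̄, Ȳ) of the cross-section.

X̄ = 50.31 in, Ȳ = 29.39 in

Part | A | x̄ᵢ | ȳᵢ | A·x̄ᵢ | A·ȳᵢ
vertical leg | 2200.00 | 11.00 | 50.00 | 24200.00 | 110000.00
horizontal leg | 2600.00 | 87.00 | 10.00 | 226200.00 | 26000.00
gusset | 1280.00 | 43.33 | 33.33 | 55466.67 | 42666.67
Σ | 6080.00 |  |  | 305866.67 | 178666.67
X̄ = 305866.67 / 6080.00 = 50.31 in
Ȳ = 178666.67 / 6080.00 = 29.39 in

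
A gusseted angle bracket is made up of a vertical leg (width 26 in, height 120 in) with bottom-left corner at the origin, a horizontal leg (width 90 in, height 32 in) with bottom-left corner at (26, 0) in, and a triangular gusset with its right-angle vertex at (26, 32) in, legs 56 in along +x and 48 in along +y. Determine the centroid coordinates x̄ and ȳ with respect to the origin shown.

Part | A | x̄ᵢ | ȳᵢ | A·x̄ᵢ | A·ȳᵢ
vertical leg | 3120.00 | 13.00 | 60.00 | 40560.00 | 187200.00
horizontal leg | 2880.00 | 71.00 | 16.00 | 204480.00 | 46080.00
gusset | 1344.00 | 44.67 | 48.00 | 60032.00 | 64512.00
Σ | 7344.00 |  |  | 305072.00 | 297792.00
x̄ = 305072.00 / 7344.00 = 41.54 in
ȳ = 297792.00 / 7344.00 = 40.55 in

x̄ = 41.54 in, ȳ = 40.55 in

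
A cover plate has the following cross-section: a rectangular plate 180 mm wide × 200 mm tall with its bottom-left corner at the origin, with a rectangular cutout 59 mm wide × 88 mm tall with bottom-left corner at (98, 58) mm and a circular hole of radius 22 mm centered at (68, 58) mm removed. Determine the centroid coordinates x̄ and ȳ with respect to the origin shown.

x̄ = 84.49 mm, ȳ = 101.83 mm

plate: A = 180 × 200 = 36000.00, centroid at (90.00, 100.00).
hole 1: A = −(59 × 88) = -5192.00, centroid at (127.50, 102.00).
hole 2: A = −π·22² = -1520.53, centroid at (68.00, 58.00).
ΣA = 29287.47 mm², ΣAx̄ = 2474623.90 mm³, ΣAȳ = 2982225.21 mm³.
x̄ = 2474623.90/29287.47 = 84.49 mm; ȳ = 2982225.21/29287.47 = 101.83 mm.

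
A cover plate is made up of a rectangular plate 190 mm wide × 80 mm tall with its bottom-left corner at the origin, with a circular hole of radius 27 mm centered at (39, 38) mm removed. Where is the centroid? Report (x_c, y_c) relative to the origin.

plate: A = 190 × 80 = 15200.00, centroid at (95.00, 40.00).
hole: A = −π·27² = -2290.22, centroid at (39.00, 38.00).
ΣA = 12909.78 mm², ΣAx_c = 1354681.38 mm³, ΣAy_c = 520971.60 mm³.
x_c = 1354681.38/12909.78 = 104.93 mm; y_c = 520971.60/12909.78 = 40.35 mm.

x_c = 104.93 mm, y_c = 40.35 mm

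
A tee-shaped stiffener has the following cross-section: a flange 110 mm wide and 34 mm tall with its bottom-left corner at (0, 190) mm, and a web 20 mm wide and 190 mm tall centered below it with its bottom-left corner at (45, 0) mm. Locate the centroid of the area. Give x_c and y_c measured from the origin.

web: A = 20 × 190 = 3800.00, centroid at (55.00, 95.00).
flange: A = 110 × 34 = 3740.00, centroid at (55.00, 207.00).
ΣA = 7540.00 mm², ΣAx_c = 414700.00 mm³, ΣAy_c = 1135180.00 mm³.
x_c = 414700.00/7540.00 = 55.00 mm; y_c = 1135180.00/7540.00 = 150.55 mm.

x_c = 55.00 mm, y_c = 150.55 mm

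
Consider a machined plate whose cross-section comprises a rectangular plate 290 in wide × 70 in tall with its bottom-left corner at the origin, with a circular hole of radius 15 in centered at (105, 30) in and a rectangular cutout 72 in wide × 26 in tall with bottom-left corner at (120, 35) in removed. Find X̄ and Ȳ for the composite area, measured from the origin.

X̄ = 145.43 in, Ȳ = 33.83 in

Part | A | x̄ᵢ | ȳᵢ | A·x̄ᵢ | A·ȳᵢ
plate | 20300.00 | 145.00 | 35.00 | 2943500.00 | 710500.00
hole 1 | -706.86 | 105.00 | 30.00 | -74220.13 | -21205.75
hole 2 | -1872.00 | 156.00 | 48.00 | -292032.00 | -89856.00
Σ | 17721.14 |  |  | 2577247.87 | 599438.25
X̄ = 2577247.87 / 17721.14 = 145.43 in
Ȳ = 599438.25 / 17721.14 = 33.83 in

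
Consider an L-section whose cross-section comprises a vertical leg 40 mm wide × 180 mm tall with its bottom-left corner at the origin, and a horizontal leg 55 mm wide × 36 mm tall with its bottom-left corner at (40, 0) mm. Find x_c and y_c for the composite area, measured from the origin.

x_c = 30.25 mm, y_c = 74.47 mm

vertical leg: A = 40 × 180 = 7200.00, centroid at (20.00, 90.00).
horizontal leg: A = 55 × 36 = 1980.00, centroid at (67.50, 18.00).
ΣA = 9180.00 mm², ΣAx_c = 277650.00 mm³, ΣAy_c = 683640.00 mm³.
x_c = 277650.00/9180.00 = 30.25 mm; y_c = 683640.00/9180.00 = 74.47 mm.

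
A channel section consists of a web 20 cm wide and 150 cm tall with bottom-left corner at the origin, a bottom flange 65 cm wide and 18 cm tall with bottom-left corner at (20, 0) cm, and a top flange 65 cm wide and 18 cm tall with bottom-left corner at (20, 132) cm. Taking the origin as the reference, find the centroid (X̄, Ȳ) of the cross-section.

X̄ = 28.62 cm, Ȳ = 75.00 cm

web: A = 20 × 150 = 3000.00, centroid at (10.00, 75.00).
bottom flange: A = 65 × 18 = 1170.00, centroid at (52.50, 9.00).
top flange: A = 65 × 18 = 1170.00, centroid at (52.50, 141.00).
ΣA = 5340.00 cm², ΣAX̄ = 152850.00 cm³, ΣAȲ = 400500.00 cm³.
X̄ = 152850.00/5340.00 = 28.62 cm; Ȳ = 400500.00/5340.00 = 75.00 cm.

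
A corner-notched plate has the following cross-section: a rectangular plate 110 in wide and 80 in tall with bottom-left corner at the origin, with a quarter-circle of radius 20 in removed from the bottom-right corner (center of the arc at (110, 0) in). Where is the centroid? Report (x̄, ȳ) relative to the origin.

x̄ = 53.28 in, ȳ = 41.17 in

plate: A = 110 × 80 = 8800.00, centroid at (55.00, 40.00).
removed quarter-circle: A = −¼π·20² = -314.16, centroid at (101.51, 8.49).
ΣA = 8485.84 in²
ΣAx̄ = (8800.00)(55.00) + (-314.16)(101.51) = 452109.15 in³
ΣAȳ = (8800.00)(40.00) + (-314.16)(8.49) = 349333.33 in³
x̄ = 452109.15 / 8485.84 = 53.28 in
ȳ = 349333.33 / 8485.84 = 41.17 in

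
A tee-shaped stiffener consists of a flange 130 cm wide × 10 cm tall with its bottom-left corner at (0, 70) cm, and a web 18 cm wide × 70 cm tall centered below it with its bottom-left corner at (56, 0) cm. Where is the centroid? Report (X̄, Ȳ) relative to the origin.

web: A = 18 × 70 = 1260.00, centroid at (65.00, 35.00).
flange: A = 130 × 10 = 1300.00, centroid at (65.00, 75.00).
ΣA = 2560.00 cm²
ΣAX̄ = (1260.00)(65.00) + (1300.00)(65.00) = 166400.00 cm³
ΣAȲ = (1260.00)(35.00) + (1300.00)(75.00) = 141600.00 cm³
X̄ = 166400.00 / 2560.00 = 65.00 cm
Ȳ = 141600.00 / 2560.00 = 55.31 cm

X̄ = 65.00 cm, Ȳ = 55.31 cm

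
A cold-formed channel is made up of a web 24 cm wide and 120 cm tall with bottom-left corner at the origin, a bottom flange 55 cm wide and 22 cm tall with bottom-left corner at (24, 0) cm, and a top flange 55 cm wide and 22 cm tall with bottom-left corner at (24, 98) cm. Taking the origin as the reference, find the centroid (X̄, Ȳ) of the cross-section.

Part | A | x̄ᵢ | ȳᵢ | A·x̄ᵢ | A·ȳᵢ
web | 2880.00 | 12.00 | 60.00 | 34560.00 | 172800.00
bottom flange | 1210.00 | 51.50 | 11.00 | 62315.00 | 13310.00
top flange | 1210.00 | 51.50 | 109.00 | 62315.00 | 131890.00
Σ | 5300.00 |  |  | 159190.00 | 318000.00
X̄ = 159190.00 / 5300.00 = 30.04 cm
Ȳ = 318000.00 / 5300.00 = 60.00 cm

X̄ = 30.04 cm, Ȳ = 60.00 cm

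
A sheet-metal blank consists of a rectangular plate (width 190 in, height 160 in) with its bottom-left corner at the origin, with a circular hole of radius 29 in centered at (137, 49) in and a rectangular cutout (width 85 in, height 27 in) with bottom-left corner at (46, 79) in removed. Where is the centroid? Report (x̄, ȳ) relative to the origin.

x̄ = 91.23 in, ȳ = 82.09 in

plate: A = 190 × 160 = 30400.00, centroid at (95.00, 80.00).
hole 1: A = −π·29² = -2642.08, centroid at (137.00, 49.00).
hole 2: A = −(85 × 27) = -2295.00, centroid at (88.50, 92.50).
ΣA = 25462.92 in², ΣAx̄ = 2322927.62 in³, ΣAȳ = 2090250.61 in³.
x̄ = 2322927.62/25462.92 = 91.23 in; ȳ = 2090250.61/25462.92 = 82.09 in.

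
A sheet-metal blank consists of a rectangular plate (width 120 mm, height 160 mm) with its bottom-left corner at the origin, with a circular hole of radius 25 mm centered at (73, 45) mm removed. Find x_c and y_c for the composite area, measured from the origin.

plate: A = 120 × 160 = 19200.00, centroid at (60.00, 80.00).
hole: A = −π·25² = -1963.50, centroid at (73.00, 45.00).
ΣA = 17236.50 mm², ΣAx_c = 1008664.84 mm³, ΣAy_c = 1447642.71 mm³.
x_c = 1008664.84/17236.50 = 58.52 mm; y_c = 1447642.71/17236.50 = 83.99 mm.

x_c = 58.52 mm, y_c = 83.99 mm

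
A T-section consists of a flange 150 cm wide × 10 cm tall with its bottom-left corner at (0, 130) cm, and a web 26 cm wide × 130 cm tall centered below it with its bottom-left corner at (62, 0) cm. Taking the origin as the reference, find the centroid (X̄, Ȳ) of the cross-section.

X̄ = 75.00 cm, Ȳ = 86.52 cm

web: A = 26 × 130 = 3380.00, centroid at (75.00, 65.00).
flange: A = 150 × 10 = 1500.00, centroid at (75.00, 135.00).
ΣA = 4880.00 cm²
ΣAX̄ = (3380.00)(75.00) + (1500.00)(75.00) = 366000.00 cm³
ΣAȲ = (3380.00)(65.00) + (1500.00)(135.00) = 422200.00 cm³
X̄ = 366000.00 / 4880.00 = 75.00 cm
Ȳ = 422200.00 / 4880.00 = 86.52 cm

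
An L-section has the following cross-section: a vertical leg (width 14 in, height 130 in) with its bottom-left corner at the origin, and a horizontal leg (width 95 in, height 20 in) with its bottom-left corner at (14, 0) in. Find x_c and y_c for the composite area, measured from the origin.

x_c = 34.84 in, y_c = 36.91 in

vertical leg: A = 14 × 130 = 1820.00, centroid at (7.00, 65.00).
horizontal leg: A = 95 × 20 = 1900.00, centroid at (61.50, 10.00).
ΣA = 3720.00 in²
ΣAx_c = (1820.00)(7.00) + (1900.00)(61.50) = 129590.00 in³
ΣAy_c = (1820.00)(65.00) + (1900.00)(10.00) = 137300.00 in³
x_c = 129590.00 / 3720.00 = 34.84 in
y_c = 137300.00 / 3720.00 = 36.91 in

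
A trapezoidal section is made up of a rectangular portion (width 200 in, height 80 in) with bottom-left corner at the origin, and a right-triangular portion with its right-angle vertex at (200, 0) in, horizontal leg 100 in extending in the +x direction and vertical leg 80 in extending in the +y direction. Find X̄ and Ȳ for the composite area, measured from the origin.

Part | A | x̄ᵢ | ȳᵢ | A·x̄ᵢ | A·ȳᵢ
rectangular portion | 16000.00 | 100.00 | 40.00 | 1600000.00 | 640000.00
triangular portion | 4000.00 | 233.33 | 26.67 | 933333.33 | 106666.67
Σ | 20000.00 |  |  | 2533333.33 | 746666.67
X̄ = 2533333.33 / 20000.00 = 126.67 in
Ȳ = 746666.67 / 20000.00 = 37.33 in

X̄ = 126.67 in, Ȳ = 37.33 in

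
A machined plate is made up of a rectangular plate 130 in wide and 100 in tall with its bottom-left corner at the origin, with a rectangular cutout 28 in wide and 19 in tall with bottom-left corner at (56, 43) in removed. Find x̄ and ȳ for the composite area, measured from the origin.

plate: A = 130 × 100 = 13000.00, centroid at (65.00, 50.00).
hole: A = −(28 × 19) = -532.00, centroid at (70.00, 52.50).
ΣA = 12468.00 in²
ΣAx̄ = (13000.00)(65.00) + (-532.00)(70.00) = 807760.00 in³
ΣAȳ = (13000.00)(50.00) + (-532.00)(52.50) = 622070.00 in³
x̄ = 807760.00 / 12468.00 = 64.79 in
ȳ = 622070.00 / 12468.00 = 49.89 in

x̄ = 64.79 in, ȳ = 49.89 in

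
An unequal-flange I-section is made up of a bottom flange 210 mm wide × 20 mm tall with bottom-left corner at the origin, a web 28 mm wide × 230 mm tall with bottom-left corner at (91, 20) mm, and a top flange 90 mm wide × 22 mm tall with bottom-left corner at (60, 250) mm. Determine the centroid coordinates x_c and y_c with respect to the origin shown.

x_c = 105.00 mm, y_c = 113.17 mm

Part | A | x̄ᵢ | ȳᵢ | A·x̄ᵢ | A·ȳᵢ
bottom flange | 4200.00 | 105.00 | 10.00 | 441000.00 | 42000.00
web | 6440.00 | 105.00 | 135.00 | 676200.00 | 869400.00
top flange | 1980.00 | 105.00 | 261.00 | 207900.00 | 516780.00
Σ | 12620.00 |  |  | 1325100.00 | 1428180.00
x_c = 1325100.00 / 12620.00 = 105.00 mm
y_c = 1428180.00 / 12620.00 = 113.17 mm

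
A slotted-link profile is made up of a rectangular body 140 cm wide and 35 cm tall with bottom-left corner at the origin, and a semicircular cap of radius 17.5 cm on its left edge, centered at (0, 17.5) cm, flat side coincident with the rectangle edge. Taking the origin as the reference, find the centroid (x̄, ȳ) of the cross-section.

Part | A | x̄ᵢ | ȳᵢ | A·x̄ᵢ | A·ȳᵢ
rectangular body | 4900.00 | 70.00 | 17.50 | 343000.00 | 85750.00
semicircular end | 481.06 | -7.43 | 17.50 | -3572.92 | 8418.49
Σ | 5381.06 |  |  | 339427.08 | 94168.49
x̄ = 339427.08 / 5381.06 = 63.08 cm
ȳ = 94168.49 / 5381.06 = 17.50 cm

x̄ = 63.08 cm, ȳ = 17.50 cm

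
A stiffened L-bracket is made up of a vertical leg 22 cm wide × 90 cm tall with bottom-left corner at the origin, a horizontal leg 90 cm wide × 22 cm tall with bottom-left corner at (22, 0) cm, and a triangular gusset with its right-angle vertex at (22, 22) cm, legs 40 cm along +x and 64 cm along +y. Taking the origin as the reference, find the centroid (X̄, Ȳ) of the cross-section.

vertical leg: A = 22 × 90 = 1980.00, centroid at (11.00, 45.00).
horizontal leg: A = 90 × 22 = 1980.00, centroid at (67.00, 11.00).
gusset: A = ½·40·64 = 1280.00, centroid at (35.33, 43.33).
ΣA = 5240.00 cm²
ΣAX̄ = (1980.00)(11.00) + (1980.00)(67.00) + (1280.00)(35.33) = 199666.67 cm³
ΣAȲ = (1980.00)(45.00) + (1980.00)(11.00) + (1280.00)(43.33) = 166346.67 cm³
X̄ = 199666.67 / 5240.00 = 38.10 cm
Ȳ = 166346.67 / 5240.00 = 31.75 cm

X̄ = 38.10 cm, Ȳ = 31.75 cm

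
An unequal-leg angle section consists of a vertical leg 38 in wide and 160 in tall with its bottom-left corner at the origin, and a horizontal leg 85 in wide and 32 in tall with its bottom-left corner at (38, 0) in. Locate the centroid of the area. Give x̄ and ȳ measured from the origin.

x̄ = 38.01 in, ȳ = 60.22 in

Part | A | x̄ᵢ | ȳᵢ | A·x̄ᵢ | A·ȳᵢ
vertical leg | 6080.00 | 19.00 | 80.00 | 115520.00 | 486400.00
horizontal leg | 2720.00 | 80.50 | 16.00 | 218960.00 | 43520.00
Σ | 8800.00 |  |  | 334480.00 | 529920.00
x̄ = 334480.00 / 8800.00 = 38.01 in
ȳ = 529920.00 / 8800.00 = 60.22 in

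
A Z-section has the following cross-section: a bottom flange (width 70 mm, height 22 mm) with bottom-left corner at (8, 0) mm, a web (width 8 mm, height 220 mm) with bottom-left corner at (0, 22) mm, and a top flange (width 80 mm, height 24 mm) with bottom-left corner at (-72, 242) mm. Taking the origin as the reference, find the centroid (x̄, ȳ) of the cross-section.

x̄ = 2.26 mm, ȳ = 141.18 mm

bottom flange: A = 70 × 22 = 1540.00, centroid at (43.00, 11.00).
web: A = 8 × 220 = 1760.00, centroid at (4.00, 132.00).
top flange: A = 80 × 24 = 1920.00, centroid at (-32.00, 254.00).
ΣA = 5220.00 mm²
ΣAx̄ = (1540.00)(43.00) + (1760.00)(4.00) + (1920.00)(-32.00) = 11820.00 mm³
ΣAȳ = (1540.00)(11.00) + (1760.00)(132.00) + (1920.00)(254.00) = 736940.00 mm³
x̄ = 11820.00 / 5220.00 = 2.26 mm
ȳ = 736940.00 / 5220.00 = 141.18 mm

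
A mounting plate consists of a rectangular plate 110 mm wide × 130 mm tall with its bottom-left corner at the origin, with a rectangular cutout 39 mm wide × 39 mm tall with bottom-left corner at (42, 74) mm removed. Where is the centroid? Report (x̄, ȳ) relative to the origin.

plate: A = 110 × 130 = 14300.00, centroid at (55.00, 65.00).
hole: A = −(39 × 39) = -1521.00, centroid at (61.50, 93.50).
ΣA = 12779.00 mm², ΣAx̄ = 692958.50 mm³, ΣAȳ = 787286.50 mm³.
x̄ = 692958.50/12779.00 = 54.23 mm; ȳ = 787286.50/12779.00 = 61.61 mm.

x̄ = 54.23 mm, ȳ = 61.61 mm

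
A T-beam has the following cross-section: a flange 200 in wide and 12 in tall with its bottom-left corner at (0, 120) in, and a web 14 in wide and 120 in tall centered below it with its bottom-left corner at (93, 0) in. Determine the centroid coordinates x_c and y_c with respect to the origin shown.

web: A = 14 × 120 = 1680.00, centroid at (100.00, 60.00).
flange: A = 200 × 12 = 2400.00, centroid at (100.00, 126.00).
ΣA = 4080.00 in², ΣAx_c = 408000.00 in³, ΣAy_c = 403200.00 in³.
x_c = 408000.00/4080.00 = 100.00 in; y_c = 403200.00/4080.00 = 98.82 in.

x_c = 100.00 in, y_c = 98.82 in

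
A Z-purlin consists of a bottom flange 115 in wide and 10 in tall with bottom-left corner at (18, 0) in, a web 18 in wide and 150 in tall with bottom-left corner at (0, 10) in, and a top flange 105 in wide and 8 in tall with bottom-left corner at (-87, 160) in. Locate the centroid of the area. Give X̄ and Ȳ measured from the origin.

bottom flange: A = 115 × 10 = 1150.00, centroid at (75.50, 5.00).
web: A = 18 × 150 = 2700.00, centroid at (9.00, 85.00).
top flange: A = 105 × 8 = 840.00, centroid at (-34.50, 164.00).
ΣA = 4690.00 in², ΣAX̄ = 82145.00 in³, ΣAȲ = 373010.00 in³.
X̄ = 82145.00/4690.00 = 17.51 in; Ȳ = 373010.00/4690.00 = 79.53 in.

X̄ = 17.51 in, Ȳ = 79.53 in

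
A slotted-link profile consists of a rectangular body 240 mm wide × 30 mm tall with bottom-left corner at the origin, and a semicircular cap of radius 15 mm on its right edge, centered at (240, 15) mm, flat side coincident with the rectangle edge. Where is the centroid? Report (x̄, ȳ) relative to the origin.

Part | A | x̄ᵢ | ȳᵢ | A·x̄ᵢ | A·ȳᵢ
rectangular body | 7200.00 | 120.00 | 15.00 | 864000.00 | 108000.00
semicircular end | 353.43 | 246.37 | 15.00 | 87073.00 | 5301.44
Σ | 7553.43 |  |  | 951073.00 | 113301.44
x̄ = 951073.00 / 7553.43 = 125.91 mm
ȳ = 113301.44 / 7553.43 = 15.00 mm

x̄ = 125.91 mm, ȳ = 15.00 mm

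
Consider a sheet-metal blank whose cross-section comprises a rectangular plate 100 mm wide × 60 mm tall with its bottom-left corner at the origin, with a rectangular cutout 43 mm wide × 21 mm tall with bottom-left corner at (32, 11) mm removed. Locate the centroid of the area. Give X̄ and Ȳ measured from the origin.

Part | A | x̄ᵢ | ȳᵢ | A·x̄ᵢ | A·ȳᵢ
plate | 6000.00 | 50.00 | 30.00 | 300000.00 | 180000.00
hole | -903.00 | 53.50 | 21.50 | -48310.50 | -19414.50
Σ | 5097.00 |  |  | 251689.50 | 160585.50
X̄ = 251689.50 / 5097.00 = 49.38 mm
Ȳ = 160585.50 / 5097.00 = 31.51 mm

X̄ = 49.38 mm, Ȳ = 31.51 mm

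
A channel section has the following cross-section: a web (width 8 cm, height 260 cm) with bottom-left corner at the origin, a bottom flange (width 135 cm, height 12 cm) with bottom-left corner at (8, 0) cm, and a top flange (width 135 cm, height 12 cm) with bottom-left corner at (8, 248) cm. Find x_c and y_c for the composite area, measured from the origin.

web: A = 8 × 260 = 2080.00, centroid at (4.00, 130.00).
bottom flange: A = 135 × 12 = 1620.00, centroid at (75.50, 6.00).
top flange: A = 135 × 12 = 1620.00, centroid at (75.50, 254.00).
ΣA = 5320.00 cm²
ΣAx_c = (2080.00)(4.00) + (1620.00)(75.50) + (1620.00)(75.50) = 252940.00 cm³
ΣAy_c = (2080.00)(130.00) + (1620.00)(6.00) + (1620.00)(254.00) = 691600.00 cm³
x_c = 252940.00 / 5320.00 = 47.55 cm
y_c = 691600.00 / 5320.00 = 130.00 cm

x_c = 47.55 cm, y_c = 130.00 cm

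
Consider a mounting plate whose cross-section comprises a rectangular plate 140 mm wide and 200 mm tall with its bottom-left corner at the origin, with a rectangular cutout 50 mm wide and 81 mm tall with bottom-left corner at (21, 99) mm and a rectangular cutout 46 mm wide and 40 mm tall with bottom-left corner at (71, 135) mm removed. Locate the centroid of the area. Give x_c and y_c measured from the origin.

Part | A | x̄ᵢ | ȳᵢ | A·x̄ᵢ | A·ȳᵢ
plate | 28000.00 | 70.00 | 100.00 | 1960000.00 | 2800000.00
hole 1 | -4050.00 | 46.00 | 139.50 | -186300.00 | -564975.00
hole 2 | -1840.00 | 94.00 | 155.00 | -172960.00 | -285200.00
Σ | 22110.00 |  |  | 1600740.00 | 1949825.00
x_c = 1600740.00 / 22110.00 = 72.40 mm
y_c = 1949825.00 / 22110.00 = 88.19 mm

x_c = 72.40 mm, y_c = 88.19 mm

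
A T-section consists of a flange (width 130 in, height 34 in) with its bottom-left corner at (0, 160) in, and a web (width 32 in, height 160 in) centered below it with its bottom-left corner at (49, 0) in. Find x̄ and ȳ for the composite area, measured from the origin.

x̄ = 65.00 in, ȳ = 124.94 in

web: A = 32 × 160 = 5120.00, centroid at (65.00, 80.00).
flange: A = 130 × 34 = 4420.00, centroid at (65.00, 177.00).
ΣA = 9540.00 in²
ΣAx̄ = (5120.00)(65.00) + (4420.00)(65.00) = 620100.00 in³
ΣAȳ = (5120.00)(80.00) + (4420.00)(177.00) = 1191940.00 in³
x̄ = 620100.00 / 9540.00 = 65.00 in
ȳ = 1191940.00 / 9540.00 = 124.94 in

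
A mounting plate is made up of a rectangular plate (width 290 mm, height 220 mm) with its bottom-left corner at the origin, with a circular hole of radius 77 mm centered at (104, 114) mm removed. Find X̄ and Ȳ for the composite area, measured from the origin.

plate: A = 290 × 220 = 63800.00, centroid at (145.00, 110.00).
hole: A = −π·77² = -18626.50, centroid at (104.00, 114.00).
ΣA = 45173.50 mm²
ΣAX̄ = (63800.00)(145.00) + (-18626.50)(104.00) = 7313843.70 mm³
ΣAȲ = (63800.00)(110.00) + (-18626.50)(114.00) = 4894578.68 mm³
X̄ = 7313843.70 / 45173.50 = 161.91 mm
Ȳ = 4894578.68 / 45173.50 = 108.35 mm

X̄ = 161.91 mm, Ȳ = 108.35 mm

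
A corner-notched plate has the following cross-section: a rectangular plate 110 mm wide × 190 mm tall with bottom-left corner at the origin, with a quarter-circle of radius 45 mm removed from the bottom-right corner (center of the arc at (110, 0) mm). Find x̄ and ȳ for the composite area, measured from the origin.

plate: A = 110 × 190 = 20900.00, centroid at (55.00, 95.00).
removed quarter-circle: A = −¼π·45² = -1590.43, centroid at (90.90, 19.10).
ΣA = 19309.57 mm²
ΣAx̄ = (20900.00)(55.00) + (-1590.43)(90.90) = 1004927.56 mm³
ΣAȳ = (20900.00)(95.00) + (-1590.43)(19.10) = 1955125.00 mm³
x̄ = 1004927.56 / 19309.57 = 52.04 mm
ȳ = 1955125.00 / 19309.57 = 101.25 mm

x̄ = 52.04 mm, ȳ = 101.25 mm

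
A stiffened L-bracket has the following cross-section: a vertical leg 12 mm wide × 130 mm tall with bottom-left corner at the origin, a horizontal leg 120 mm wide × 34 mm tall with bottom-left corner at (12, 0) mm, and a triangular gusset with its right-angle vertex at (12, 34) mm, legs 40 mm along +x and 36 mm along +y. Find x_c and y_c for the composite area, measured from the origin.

x_c = 50.53 mm, y_c = 32.06 mm

Part | A | x̄ᵢ | ȳᵢ | A·x̄ᵢ | A·ȳᵢ
vertical leg | 1560.00 | 6.00 | 65.00 | 9360.00 | 101400.00
horizontal leg | 4080.00 | 72.00 | 17.00 | 293760.00 | 69360.00
gusset | 720.00 | 25.33 | 46.00 | 18240.00 | 33120.00
Σ | 6360.00 |  |  | 321360.00 | 203880.00
x_c = 321360.00 / 6360.00 = 50.53 mm
y_c = 203880.00 / 6360.00 = 32.06 mm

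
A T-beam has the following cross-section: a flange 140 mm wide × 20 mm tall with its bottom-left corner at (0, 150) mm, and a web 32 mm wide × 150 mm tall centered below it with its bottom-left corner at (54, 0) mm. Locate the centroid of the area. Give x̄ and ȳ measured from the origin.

x̄ = 70.00 mm, ȳ = 106.32 mm

Part | A | x̄ᵢ | ȳᵢ | A·x̄ᵢ | A·ȳᵢ
web | 4800.00 | 70.00 | 75.00 | 336000.00 | 360000.00
flange | 2800.00 | 70.00 | 160.00 | 196000.00 | 448000.00
Σ | 7600.00 |  |  | 532000.00 | 808000.00
x̄ = 532000.00 / 7600.00 = 70.00 mm
ȳ = 808000.00 / 7600.00 = 106.32 mm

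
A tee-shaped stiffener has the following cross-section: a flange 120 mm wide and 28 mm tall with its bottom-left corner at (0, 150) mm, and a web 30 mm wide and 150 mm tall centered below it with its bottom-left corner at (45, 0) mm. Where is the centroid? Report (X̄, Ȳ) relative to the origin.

X̄ = 60.00 mm, Ȳ = 113.05 mm

Part | A | x̄ᵢ | ȳᵢ | A·x̄ᵢ | A·ȳᵢ
web | 4500.00 | 60.00 | 75.00 | 270000.00 | 337500.00
flange | 3360.00 | 60.00 | 164.00 | 201600.00 | 551040.00
Σ | 7860.00 |  |  | 471600.00 | 888540.00
X̄ = 471600.00 / 7860.00 = 60.00 mm
Ȳ = 888540.00 / 7860.00 = 113.05 mm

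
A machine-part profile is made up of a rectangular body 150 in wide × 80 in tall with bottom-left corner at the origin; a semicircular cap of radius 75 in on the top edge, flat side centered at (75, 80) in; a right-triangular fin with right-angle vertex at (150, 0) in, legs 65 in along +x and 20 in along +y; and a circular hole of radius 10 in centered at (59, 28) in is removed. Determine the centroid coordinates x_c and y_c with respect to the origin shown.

x_c = 78.21 in, y_c = 69.13 in

rectangular body: A = 150 × 80 = 12000.00, centroid at (75.00, 40.00).
semicircular top: A = ½π·75² = 8835.73, centroid at (75.00, 111.83).
triangular fin: A = ½·65·20 = 650.00, centroid at (171.67, 6.67).
hole: A = −π·10² = -314.16, centroid at (59.00, 28.00).
ΣA = 21171.57 in², ΣAx_c = 1655727.64 in³, ΣAy_c = 1463645.22 in³.
x_c = 1655727.64/21171.57 = 78.21 in; y_c = 1463645.22/21171.57 = 69.13 in.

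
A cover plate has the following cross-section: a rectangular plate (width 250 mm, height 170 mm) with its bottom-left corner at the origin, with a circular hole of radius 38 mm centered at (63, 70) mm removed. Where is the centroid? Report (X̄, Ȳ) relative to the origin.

X̄ = 132.41 mm, Ȳ = 86.79 mm

Part | A | x̄ᵢ | ȳᵢ | A·x̄ᵢ | A·ȳᵢ
plate | 42500.00 | 125.00 | 85.00 | 5312500.00 | 3612500.00
hole | -4536.46 | 63.00 | 70.00 | -285796.97 | -317552.19
Σ | 37963.54 |  |  | 5026703.03 | 3294947.81
X̄ = 5026703.03 / 37963.54 = 132.41 mm
Ȳ = 3294947.81 / 37963.54 = 86.79 mm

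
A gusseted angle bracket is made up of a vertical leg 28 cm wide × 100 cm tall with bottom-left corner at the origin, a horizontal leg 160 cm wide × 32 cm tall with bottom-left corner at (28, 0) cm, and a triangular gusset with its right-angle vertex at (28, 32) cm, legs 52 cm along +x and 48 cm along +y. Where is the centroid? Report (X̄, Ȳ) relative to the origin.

X̄ = 70.76 cm, Ȳ = 30.74 cm

Part | A | x̄ᵢ | ȳᵢ | A·x̄ᵢ | A·ȳᵢ
vertical leg | 2800.00 | 14.00 | 50.00 | 39200.00 | 140000.00
horizontal leg | 5120.00 | 108.00 | 16.00 | 552960.00 | 81920.00
gusset | 1248.00 | 45.33 | 48.00 | 56576.00 | 59904.00
Σ | 9168.00 |  |  | 648736.00 | 281824.00
X̄ = 648736.00 / 9168.00 = 70.76 cm
Ȳ = 281824.00 / 9168.00 = 30.74 cm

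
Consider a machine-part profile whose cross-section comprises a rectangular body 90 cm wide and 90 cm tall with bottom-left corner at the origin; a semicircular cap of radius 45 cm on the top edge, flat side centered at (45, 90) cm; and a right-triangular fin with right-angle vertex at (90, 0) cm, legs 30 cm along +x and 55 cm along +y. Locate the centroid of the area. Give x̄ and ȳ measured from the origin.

rectangular body: A = 90 × 90 = 8100.00, centroid at (45.00, 45.00).
semicircular top: A = ½π·45² = 3180.86, centroid at (45.00, 109.10).
triangular fin: A = ½·30·55 = 825.00, centroid at (100.00, 18.33).
ΣA = 12105.86 cm²
ΣAx̄ = (8100.00)(45.00) + (3180.86)(45.00) + (825.00)(100.00) = 590138.82 cm³
ΣAȳ = (8100.00)(45.00) + (3180.86)(109.10) + (825.00)(18.33) = 726652.63 cm³
x̄ = 590138.82 / 12105.86 = 48.75 cm
ȳ = 726652.63 / 12105.86 = 60.02 cm

x̄ = 48.75 cm, ȳ = 60.02 cm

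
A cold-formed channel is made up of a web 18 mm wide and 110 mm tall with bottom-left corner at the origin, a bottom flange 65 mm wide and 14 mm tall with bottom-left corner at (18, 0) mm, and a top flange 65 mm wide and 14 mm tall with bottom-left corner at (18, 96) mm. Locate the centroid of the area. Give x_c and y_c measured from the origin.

x_c = 28.88 mm, y_c = 55.00 mm

web: A = 18 × 110 = 1980.00, centroid at (9.00, 55.00).
bottom flange: A = 65 × 14 = 910.00, centroid at (50.50, 7.00).
top flange: A = 65 × 14 = 910.00, centroid at (50.50, 103.00).
ΣA = 3800.00 mm², ΣAx_c = 109730.00 mm³, ΣAy_c = 209000.00 mm³.
x_c = 109730.00/3800.00 = 28.88 mm; y_c = 209000.00/3800.00 = 55.00 mm.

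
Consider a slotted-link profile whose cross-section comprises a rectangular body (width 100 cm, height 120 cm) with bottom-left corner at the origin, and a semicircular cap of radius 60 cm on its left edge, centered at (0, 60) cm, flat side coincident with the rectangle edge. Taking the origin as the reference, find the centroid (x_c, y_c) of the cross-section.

Part | A | x̄ᵢ | ȳᵢ | A·x̄ᵢ | A·ȳᵢ
rectangular body | 12000.00 | 50.00 | 60.00 | 600000.00 | 720000.00
semicircular end | 5654.87 | -25.46 | 60.00 | -144000.00 | 339292.01
Σ | 17654.87 |  |  | 456000.00 | 1059292.01
x_c = 456000.00 / 17654.87 = 25.83 cm
y_c = 1059292.01 / 17654.87 = 60.00 cm

x_c = 25.83 cm, y_c = 60.00 cm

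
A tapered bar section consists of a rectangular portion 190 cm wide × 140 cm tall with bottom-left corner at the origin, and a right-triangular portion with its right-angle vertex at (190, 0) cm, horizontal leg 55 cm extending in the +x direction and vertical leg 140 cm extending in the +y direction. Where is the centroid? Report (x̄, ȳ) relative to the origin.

rectangular portion: A = 190 × 140 = 26600.00, centroid at (95.00, 70.00).
triangular portion: A = ½·55·140 = 3850.00, centroid at (208.33, 46.67).
ΣA = 30450.00 cm², ΣAx̄ = 3329083.33 cm³, ΣAȳ = 2041666.67 cm³.
x̄ = 3329083.33/30450.00 = 109.33 cm; ȳ = 2041666.67/30450.00 = 67.05 cm.

x̄ = 109.33 cm, ȳ = 67.05 cm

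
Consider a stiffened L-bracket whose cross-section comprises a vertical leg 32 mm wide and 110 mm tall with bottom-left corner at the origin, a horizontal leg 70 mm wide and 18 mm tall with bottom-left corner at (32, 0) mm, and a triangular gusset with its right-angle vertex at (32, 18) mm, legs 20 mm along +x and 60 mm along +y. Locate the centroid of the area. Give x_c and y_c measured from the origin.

vertical leg: A = 32 × 110 = 3520.00, centroid at (16.00, 55.00).
horizontal leg: A = 70 × 18 = 1260.00, centroid at (67.00, 9.00).
gusset: A = ½·20·60 = 600.00, centroid at (38.67, 38.00).
ΣA = 5380.00 mm²
ΣAx_c = (3520.00)(16.00) + (1260.00)(67.00) + (600.00)(38.67) = 163940.00 mm³
ΣAy_c = (3520.00)(55.00) + (1260.00)(9.00) + (600.00)(38.00) = 227740.00 mm³
x_c = 163940.00 / 5380.00 = 30.47 mm
y_c = 227740.00 / 5380.00 = 42.33 mm

x_c = 30.47 mm, y_c = 42.33 mm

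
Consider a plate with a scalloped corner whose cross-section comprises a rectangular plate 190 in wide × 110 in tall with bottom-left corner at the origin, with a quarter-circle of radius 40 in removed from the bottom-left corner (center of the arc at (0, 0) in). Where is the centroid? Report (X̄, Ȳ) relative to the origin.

X̄ = 99.99 in, Ȳ = 57.43 in

plate: A = 190 × 110 = 20900.00, centroid at (95.00, 55.00).
removed quarter-circle: A = −¼π·40² = -1256.64, centroid at (16.98, 16.98).
ΣA = 19643.36 in²
ΣAX̄ = (20900.00)(95.00) + (-1256.64)(16.98) = 1964166.67 in³
ΣAȲ = (20900.00)(55.00) + (-1256.64)(16.98) = 1128166.67 in³
X̄ = 1964166.67 / 19643.36 = 99.99 in
Ȳ = 1128166.67 / 19643.36 = 57.43 in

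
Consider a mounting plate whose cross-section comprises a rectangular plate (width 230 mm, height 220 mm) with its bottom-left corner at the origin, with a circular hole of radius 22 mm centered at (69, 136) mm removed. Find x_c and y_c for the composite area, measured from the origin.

plate: A = 230 × 220 = 50600.00, centroid at (115.00, 110.00).
hole: A = −π·22² = -1520.53, centroid at (69.00, 136.00).
ΣA = 49079.47 mm², ΣAx_c = 5714083.37 mm³, ΣAy_c = 5359207.81 mm³.
x_c = 5714083.37/49079.47 = 116.43 mm; y_c = 5359207.81/49079.47 = 109.19 mm.

x_c = 116.43 mm, y_c = 109.19 mm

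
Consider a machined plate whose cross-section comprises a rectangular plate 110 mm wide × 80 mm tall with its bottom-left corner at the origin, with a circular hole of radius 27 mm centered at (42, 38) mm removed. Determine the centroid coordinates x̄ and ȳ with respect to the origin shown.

x̄ = 59.57 mm, ȳ = 40.70 mm

Part | A | x̄ᵢ | ȳᵢ | A·x̄ᵢ | A·ȳᵢ
plate | 8800.00 | 55.00 | 40.00 | 484000.00 | 352000.00
hole | -2290.22 | 42.00 | 38.00 | -96189.28 | -87028.40
Σ | 6509.78 |  |  | 387810.72 | 264971.60
x̄ = 387810.72 / 6509.78 = 59.57 mm
ȳ = 264971.60 / 6509.78 = 40.70 mm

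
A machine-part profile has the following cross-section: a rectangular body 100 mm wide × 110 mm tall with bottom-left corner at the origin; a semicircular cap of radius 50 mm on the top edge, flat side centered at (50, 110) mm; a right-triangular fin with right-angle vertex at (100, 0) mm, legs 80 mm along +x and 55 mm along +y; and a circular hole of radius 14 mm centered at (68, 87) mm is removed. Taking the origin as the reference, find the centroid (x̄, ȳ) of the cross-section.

rectangular body: A = 100 × 110 = 11000.00, centroid at (50.00, 55.00).
semicircular top: A = ½π·50² = 3926.99, centroid at (50.00, 131.22).
triangular fin: A = ½·80·55 = 2200.00, centroid at (126.67, 18.33).
hole: A = −π·14² = -615.75, centroid at (68.00, 87.00).
ΣA = 16511.24 mm², ΣAx̄ = 983145.06 mm³, ΣAȳ = 1107065.22 mm³.
x̄ = 983145.06/16511.24 = 59.54 mm; ȳ = 1107065.22/16511.24 = 67.05 mm.

x̄ = 59.54 mm, ȳ = 67.05 mm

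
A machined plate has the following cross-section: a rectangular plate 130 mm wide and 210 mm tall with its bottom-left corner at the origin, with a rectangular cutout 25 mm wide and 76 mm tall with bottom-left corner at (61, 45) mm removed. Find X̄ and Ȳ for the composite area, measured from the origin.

X̄ = 64.36 mm, Ȳ = 106.65 mm

Part | A | x̄ᵢ | ȳᵢ | A·x̄ᵢ | A·ȳᵢ
plate | 27300.00 | 65.00 | 105.00 | 1774500.00 | 2866500.00
hole | -1900.00 | 73.50 | 83.00 | -139650.00 | -157700.00
Σ | 25400.00 |  |  | 1634850.00 | 2708800.00
X̄ = 1634850.00 / 25400.00 = 64.36 mm
Ȳ = 2708800.00 / 25400.00 = 106.65 mm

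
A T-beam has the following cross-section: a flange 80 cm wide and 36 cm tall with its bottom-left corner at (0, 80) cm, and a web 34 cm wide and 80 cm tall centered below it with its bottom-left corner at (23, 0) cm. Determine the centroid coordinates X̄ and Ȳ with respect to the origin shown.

Part | A | x̄ᵢ | ȳᵢ | A·x̄ᵢ | A·ȳᵢ
web | 2720.00 | 40.00 | 40.00 | 108800.00 | 108800.00
flange | 2880.00 | 40.00 | 98.00 | 115200.00 | 282240.00
Σ | 5600.00 |  |  | 224000.00 | 391040.00
X̄ = 224000.00 / 5600.00 = 40.00 cm
Ȳ = 391040.00 / 5600.00 = 69.83 cm

X̄ = 40.00 cm, Ȳ = 69.83 cm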